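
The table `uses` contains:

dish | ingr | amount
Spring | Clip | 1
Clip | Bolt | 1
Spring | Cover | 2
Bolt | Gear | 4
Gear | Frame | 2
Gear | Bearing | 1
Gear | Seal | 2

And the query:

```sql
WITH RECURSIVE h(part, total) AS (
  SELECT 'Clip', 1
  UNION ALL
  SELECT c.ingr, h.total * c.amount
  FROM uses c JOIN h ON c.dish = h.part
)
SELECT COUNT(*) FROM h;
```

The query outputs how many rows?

6

Base: (Clip, total=1).
Iteration 1: components of {Clip} -> Bolt = 1*1 = 1.
Iteration 2: components of {Bolt} -> Gear = 1*4 = 4.
Iteration 3: components of {Gear} -> Bearing = 4*1 = 4, Frame = 4*2 = 8, Seal = 4*2 = 8.
Iteration 4: no further components; recursion stops.
Total rows emitted: 6.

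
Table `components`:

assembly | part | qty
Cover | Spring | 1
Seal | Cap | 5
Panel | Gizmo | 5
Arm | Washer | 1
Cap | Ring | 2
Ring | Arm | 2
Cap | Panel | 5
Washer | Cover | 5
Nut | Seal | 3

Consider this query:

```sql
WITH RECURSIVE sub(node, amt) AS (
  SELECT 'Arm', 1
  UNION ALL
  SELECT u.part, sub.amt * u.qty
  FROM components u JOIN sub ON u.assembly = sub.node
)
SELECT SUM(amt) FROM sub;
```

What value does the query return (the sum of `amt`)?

12

Base: (Arm, amt=1).
Iteration 1: components of {Arm} -> Washer = 1*1 = 1.
Iteration 2: components of {Washer} -> Cover = 1*5 = 5.
Iteration 3: components of {Cover} -> Spring = 5*1 = 5.
Iteration 4: no further components; recursion stops.
SUM(amt) = 1 + 1 + 5 + 5 = 12.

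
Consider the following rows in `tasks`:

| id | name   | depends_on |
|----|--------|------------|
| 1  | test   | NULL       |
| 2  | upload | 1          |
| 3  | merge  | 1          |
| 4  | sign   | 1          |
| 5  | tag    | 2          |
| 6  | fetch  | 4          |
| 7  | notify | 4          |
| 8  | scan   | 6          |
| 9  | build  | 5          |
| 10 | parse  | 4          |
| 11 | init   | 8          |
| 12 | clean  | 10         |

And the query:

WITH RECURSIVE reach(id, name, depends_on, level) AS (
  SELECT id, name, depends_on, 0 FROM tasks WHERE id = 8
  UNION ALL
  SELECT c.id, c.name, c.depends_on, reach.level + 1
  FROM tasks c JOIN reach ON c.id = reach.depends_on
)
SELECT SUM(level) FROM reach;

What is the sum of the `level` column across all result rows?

Base: id=8 (scan), depends_on=6, level 0.
Iteration 1: join on id=6 -> fetch (id 6, depends_on=4, level 1).
Iteration 2: join on id=4 -> sign (id 4, depends_on=1, level 2).
Iteration 3: join on id=1 -> test (id 1, depends_on=NULL, level 3).
Iteration 4: depends_on is NULL; no match; recursion stops.
SUM(level) = 0 + 1 + 2 + 3 = 6.

6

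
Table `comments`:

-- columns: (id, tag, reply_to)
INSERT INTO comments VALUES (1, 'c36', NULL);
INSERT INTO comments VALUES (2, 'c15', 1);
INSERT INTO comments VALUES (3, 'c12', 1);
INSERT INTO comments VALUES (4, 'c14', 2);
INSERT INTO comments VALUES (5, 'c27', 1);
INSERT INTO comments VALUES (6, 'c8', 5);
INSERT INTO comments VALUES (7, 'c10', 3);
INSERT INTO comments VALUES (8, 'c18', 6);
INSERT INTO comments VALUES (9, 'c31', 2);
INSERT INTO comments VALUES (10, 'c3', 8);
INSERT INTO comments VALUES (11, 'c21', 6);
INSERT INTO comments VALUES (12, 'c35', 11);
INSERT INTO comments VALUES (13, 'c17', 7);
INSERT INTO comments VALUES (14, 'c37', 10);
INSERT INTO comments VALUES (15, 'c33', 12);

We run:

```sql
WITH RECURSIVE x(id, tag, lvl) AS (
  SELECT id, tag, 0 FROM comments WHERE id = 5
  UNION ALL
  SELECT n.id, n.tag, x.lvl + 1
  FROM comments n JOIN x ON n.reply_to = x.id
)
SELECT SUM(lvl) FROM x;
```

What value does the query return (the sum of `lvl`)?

19

Base: id=5 (c27) at lvl 0.
Iteration 1: rows with reply_to in {5} -> c8 (id 6, lvl 1).
Iteration 2: rows with reply_to in {6} -> c18 (id 8, lvl 2), c21 (id 11, lvl 2).
Iteration 3: rows with reply_to in {8,11} -> c3 (id 10, lvl 3), c35 (id 12, lvl 3).
Iteration 4: rows with reply_to in {10,12} -> c37 (id 14, lvl 4), c33 (id 15, lvl 4).
Iteration 5: no rows with reply_to in {14,15}; recursion stops.
SUM(lvl) = 0 + 1 + 2 + 2 + 3 + 3 + 4 + 4 = 19.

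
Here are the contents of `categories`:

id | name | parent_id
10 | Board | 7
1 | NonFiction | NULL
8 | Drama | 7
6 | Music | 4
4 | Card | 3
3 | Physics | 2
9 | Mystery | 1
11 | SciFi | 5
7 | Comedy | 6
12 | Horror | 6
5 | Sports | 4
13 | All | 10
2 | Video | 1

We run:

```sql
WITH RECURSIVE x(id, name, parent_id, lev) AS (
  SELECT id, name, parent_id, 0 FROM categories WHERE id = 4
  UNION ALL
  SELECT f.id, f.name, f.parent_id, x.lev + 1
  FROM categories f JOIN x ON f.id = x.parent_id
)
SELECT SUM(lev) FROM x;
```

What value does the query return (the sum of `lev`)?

6

Base: id=4 (Card), parent_id=3, lev 0.
Iteration 1: join on id=3 -> Physics (id 3, parent_id=2, lev 1).
Iteration 2: join on id=2 -> Video (id 2, parent_id=1, lev 2).
Iteration 3: join on id=1 -> NonFiction (id 1, parent_id=NULL, lev 3).
Iteration 4: parent_id is NULL; no match; recursion stops.
SUM(lev) = 0 + 1 + 2 + 3 = 6.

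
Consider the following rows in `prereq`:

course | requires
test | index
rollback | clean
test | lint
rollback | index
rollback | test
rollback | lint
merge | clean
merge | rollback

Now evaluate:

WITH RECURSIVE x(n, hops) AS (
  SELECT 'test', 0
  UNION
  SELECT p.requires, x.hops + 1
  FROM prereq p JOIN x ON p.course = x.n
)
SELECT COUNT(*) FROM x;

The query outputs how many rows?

Base: (test, hops=0).
Iteration 1: edges from {test} -> (index, hops=1), (lint, hops=1).
Iteration 2: no outgoing edges from {index,lint}; recursion stops.
Total rows emitted: 3.

3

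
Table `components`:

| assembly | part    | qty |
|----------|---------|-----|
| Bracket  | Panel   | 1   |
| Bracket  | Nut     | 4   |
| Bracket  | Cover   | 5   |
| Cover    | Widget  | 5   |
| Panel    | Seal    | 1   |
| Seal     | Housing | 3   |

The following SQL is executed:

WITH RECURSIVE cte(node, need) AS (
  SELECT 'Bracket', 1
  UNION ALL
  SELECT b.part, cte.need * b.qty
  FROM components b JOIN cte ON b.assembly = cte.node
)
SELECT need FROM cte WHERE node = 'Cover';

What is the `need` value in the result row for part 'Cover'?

Base: (Bracket, need=1).
Iteration 1: components of {Bracket} -> Cover = 1*5 = 5, Nut = 1*4 = 4, Panel = 1*1 = 1.
Iteration 2: components of {Cover,Nut,Panel} -> Seal = 1*1 = 1, Widget = 5*5 = 25.
Iteration 3: components of {Seal,Widget} -> Housing = 1*3 = 3.
Iteration 4: no further components; recursion stops.

5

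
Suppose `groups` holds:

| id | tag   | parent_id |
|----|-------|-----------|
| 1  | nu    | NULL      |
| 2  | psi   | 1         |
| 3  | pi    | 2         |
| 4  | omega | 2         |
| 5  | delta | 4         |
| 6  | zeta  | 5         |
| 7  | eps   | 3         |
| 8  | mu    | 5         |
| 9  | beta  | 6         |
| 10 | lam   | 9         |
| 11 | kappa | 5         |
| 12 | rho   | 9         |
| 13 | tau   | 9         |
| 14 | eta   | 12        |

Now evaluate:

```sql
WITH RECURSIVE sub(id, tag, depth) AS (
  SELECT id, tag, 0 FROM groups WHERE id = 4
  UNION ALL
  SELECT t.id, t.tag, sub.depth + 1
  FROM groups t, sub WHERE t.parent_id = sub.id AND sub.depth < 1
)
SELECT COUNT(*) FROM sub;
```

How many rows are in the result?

2

Base: id=4 (omega) at depth 0.
Iteration 1: rows with parent_id in {4} -> delta (id 5, depth 1).
Iteration 2: depth < 1 fails for all current rows; recursion stops.
Total rows emitted: 2.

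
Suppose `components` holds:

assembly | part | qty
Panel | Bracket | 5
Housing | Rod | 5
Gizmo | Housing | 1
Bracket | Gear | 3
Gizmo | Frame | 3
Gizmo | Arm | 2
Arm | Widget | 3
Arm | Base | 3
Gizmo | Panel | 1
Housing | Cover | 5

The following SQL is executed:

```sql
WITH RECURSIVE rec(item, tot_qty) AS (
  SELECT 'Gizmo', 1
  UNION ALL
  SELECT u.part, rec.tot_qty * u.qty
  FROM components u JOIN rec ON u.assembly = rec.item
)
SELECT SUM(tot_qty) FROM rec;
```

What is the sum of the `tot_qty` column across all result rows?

50

Base: (Gizmo, tot_qty=1).
Iteration 1: components of {Gizmo} -> Arm = 1*2 = 2, Frame = 1*3 = 3, Housing = 1*1 = 1, Panel = 1*1 = 1.
Iteration 2: components of {Arm,Frame,Housing,Panel} -> Base = 2*3 = 6, Bracket = 1*5 = 5, Cover = 1*5 = 5, Rod = 1*5 = 5, Widget = 2*3 = 6.
Iteration 3: components of {Base,Bracket,Cover,Rod,Widget} -> Gear = 5*3 = 15.
Iteration 4: no further components; recursion stops.
SUM(tot_qty) = 1 + 3 + 2 + 1 + 1 + 6 + 6 + 5 + 5 + 5 + 15 = 50.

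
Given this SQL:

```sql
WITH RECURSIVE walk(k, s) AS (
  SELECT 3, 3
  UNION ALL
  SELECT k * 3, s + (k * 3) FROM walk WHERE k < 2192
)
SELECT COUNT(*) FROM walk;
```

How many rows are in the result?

Base: k=3, s=3.
Iteration 1: 3 < 2192 holds -> k = 3 * 3 = 9, s = 3 + 9 = 12.
Iteration 2: 9 < 2192 holds -> k = 9 * 3 = 27, s = 12 + 27 = 39.
Iteration 3: 27 < 2192 holds -> k = 27 * 3 = 81, s = 39 + 81 = 120.
Iteration 4: 81 < 2192 holds -> k = 81 * 3 = 243, s = 120 + 243 = 363.
Iteration 5: 243 < 2192 holds -> k = 243 * 3 = 729, s = 363 + 729 = 1092.
Iteration 6: 729 < 2192 holds -> k = 729 * 3 = 2187, s = 1092 + 2187 = 3279.
Iteration 7: 2187 < 2192 holds -> k = 2187 * 3 = 6561, s = 3279 + 6561 = 9840.
Iteration 8: 6561 < 2192 fails; recursion stops.
Total rows emitted: 8.

8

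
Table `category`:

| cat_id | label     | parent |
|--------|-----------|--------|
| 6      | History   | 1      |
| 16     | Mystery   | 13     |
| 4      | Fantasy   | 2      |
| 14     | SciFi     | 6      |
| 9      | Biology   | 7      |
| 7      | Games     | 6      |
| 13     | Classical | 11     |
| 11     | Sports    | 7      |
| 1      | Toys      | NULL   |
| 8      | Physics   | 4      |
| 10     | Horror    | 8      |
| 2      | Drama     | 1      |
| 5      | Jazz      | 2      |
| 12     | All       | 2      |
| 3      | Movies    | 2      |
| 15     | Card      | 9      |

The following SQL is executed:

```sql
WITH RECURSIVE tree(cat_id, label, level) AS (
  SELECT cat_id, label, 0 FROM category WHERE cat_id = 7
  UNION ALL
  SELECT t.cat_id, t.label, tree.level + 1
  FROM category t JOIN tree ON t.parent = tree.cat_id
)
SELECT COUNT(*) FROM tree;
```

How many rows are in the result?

6

Base: cat_id=7 (Games) at level 0.
Iteration 1: rows with parent in {7} -> Biology (id 9, level 1), Sports (id 11, level 1).
Iteration 2: rows with parent in {9,11} -> Classical (id 13, level 2), Card (id 15, level 2).
Iteration 3: rows with parent in {13,15} -> Mystery (id 16, level 3).
Iteration 4: no rows with parent in {16}; recursion stops.
Total rows emitted: 6.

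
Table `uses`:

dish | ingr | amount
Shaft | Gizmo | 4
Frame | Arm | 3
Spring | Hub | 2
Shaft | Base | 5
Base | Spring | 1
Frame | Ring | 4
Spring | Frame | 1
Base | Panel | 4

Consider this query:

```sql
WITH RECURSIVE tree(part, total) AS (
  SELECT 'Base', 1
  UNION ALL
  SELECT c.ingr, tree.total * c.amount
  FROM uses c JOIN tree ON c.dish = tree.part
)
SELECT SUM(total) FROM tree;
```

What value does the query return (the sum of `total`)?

Base: (Base, total=1).
Iteration 1: components of {Base} -> Panel = 1*4 = 4, Spring = 1*1 = 1.
Iteration 2: components of {Panel,Spring} -> Frame = 1*1 = 1, Hub = 1*2 = 2.
Iteration 3: components of {Frame,Hub} -> Arm = 1*3 = 3, Ring = 1*4 = 4.
Iteration 4: no further components; recursion stops.
SUM(total) = 1 + 4 + 1 + 1 + 2 + 3 + 4 = 16.

16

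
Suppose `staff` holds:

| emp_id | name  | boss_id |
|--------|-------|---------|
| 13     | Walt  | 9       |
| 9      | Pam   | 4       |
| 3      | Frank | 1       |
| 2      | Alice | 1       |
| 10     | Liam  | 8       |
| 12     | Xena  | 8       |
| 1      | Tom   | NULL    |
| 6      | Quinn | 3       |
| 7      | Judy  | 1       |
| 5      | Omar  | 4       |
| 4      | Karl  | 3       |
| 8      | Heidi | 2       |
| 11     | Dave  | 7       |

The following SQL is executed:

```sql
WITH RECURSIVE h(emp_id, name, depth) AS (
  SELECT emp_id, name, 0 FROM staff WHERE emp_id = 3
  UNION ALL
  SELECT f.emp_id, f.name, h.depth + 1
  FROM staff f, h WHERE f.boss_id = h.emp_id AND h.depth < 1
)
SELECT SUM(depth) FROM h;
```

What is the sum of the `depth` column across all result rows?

Base: emp_id=3 (Frank) at depth 0.
Iteration 1: rows with boss_id in {3} -> Karl (id 4, depth 1), Quinn (id 6, depth 1).
Iteration 2: depth < 1 fails for all current rows; recursion stops.
SUM(depth) = 0 + 1 + 1 = 2.

2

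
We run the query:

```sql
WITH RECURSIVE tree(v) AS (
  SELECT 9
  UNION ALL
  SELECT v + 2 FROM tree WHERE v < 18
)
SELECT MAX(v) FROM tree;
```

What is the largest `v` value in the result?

Base: v=9.
Iteration 1: 9 < 18 holds -> v = 9 + 2 = 11.
Iteration 2: 11 < 18 holds -> v = 11 + 2 = 13.
Iteration 3: 13 < 18 holds -> v = 13 + 2 = 15.
Iteration 4: 15 < 18 holds -> v = 15 + 2 = 17.
Iteration 5: 17 < 18 holds -> v = 17 + 2 = 19.
Iteration 6: 19 < 18 fails; recursion stops.
v values: 9, 11, 13, 15, 17, 19; the maximum is 19.

19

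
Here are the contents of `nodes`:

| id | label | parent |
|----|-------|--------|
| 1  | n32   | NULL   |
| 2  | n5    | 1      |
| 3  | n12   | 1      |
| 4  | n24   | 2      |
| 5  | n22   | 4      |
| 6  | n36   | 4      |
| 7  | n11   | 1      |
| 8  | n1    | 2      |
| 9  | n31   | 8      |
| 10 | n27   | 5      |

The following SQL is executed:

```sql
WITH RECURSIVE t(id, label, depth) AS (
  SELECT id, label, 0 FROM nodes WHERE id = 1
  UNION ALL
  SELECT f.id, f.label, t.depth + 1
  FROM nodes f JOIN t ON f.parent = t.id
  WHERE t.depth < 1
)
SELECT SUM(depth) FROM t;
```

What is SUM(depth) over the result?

Base: id=1 (n32) at depth 0.
Iteration 1: rows with parent in {1} -> n5 (id 2, depth 1), n12 (id 3, depth 1), n11 (id 7, depth 1).
Iteration 2: depth < 1 fails for all current rows; recursion stops.
SUM(depth) = 0 + 1 + 1 + 1 = 3.

3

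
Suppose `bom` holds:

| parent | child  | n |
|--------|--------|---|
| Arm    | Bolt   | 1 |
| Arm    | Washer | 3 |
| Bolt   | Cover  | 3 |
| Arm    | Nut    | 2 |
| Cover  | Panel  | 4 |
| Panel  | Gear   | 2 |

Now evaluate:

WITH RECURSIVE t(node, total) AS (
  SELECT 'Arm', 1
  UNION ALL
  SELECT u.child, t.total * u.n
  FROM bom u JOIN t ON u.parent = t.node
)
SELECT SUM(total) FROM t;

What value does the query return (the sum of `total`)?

Base: (Arm, total=1).
Iteration 1: components of {Arm} -> Bolt = 1*1 = 1, Nut = 1*2 = 2, Washer = 1*3 = 3.
Iteration 2: components of {Bolt,Nut,Washer} -> Cover = 1*3 = 3.
Iteration 3: components of {Cover} -> Panel = 3*4 = 12.
Iteration 4: components of {Panel} -> Gear = 12*2 = 24.
Iteration 5: no further components; recursion stops.
SUM(total) = 1 + 1 + 3 + 2 + 3 + 12 + 24 = 46.

46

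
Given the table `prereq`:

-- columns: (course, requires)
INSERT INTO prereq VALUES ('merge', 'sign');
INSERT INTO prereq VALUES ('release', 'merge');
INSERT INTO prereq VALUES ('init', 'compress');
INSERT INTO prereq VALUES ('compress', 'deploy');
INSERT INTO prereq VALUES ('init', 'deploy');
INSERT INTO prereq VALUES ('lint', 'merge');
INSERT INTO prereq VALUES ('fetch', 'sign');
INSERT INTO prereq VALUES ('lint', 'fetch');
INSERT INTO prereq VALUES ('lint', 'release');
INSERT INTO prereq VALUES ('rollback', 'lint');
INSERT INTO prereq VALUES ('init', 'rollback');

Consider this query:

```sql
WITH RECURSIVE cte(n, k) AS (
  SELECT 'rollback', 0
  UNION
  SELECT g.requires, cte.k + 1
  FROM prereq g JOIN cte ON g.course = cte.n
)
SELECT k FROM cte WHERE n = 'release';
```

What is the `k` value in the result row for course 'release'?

Base: (rollback, k=0).
Iteration 1: edges from {rollback} -> (lint, k=1).
Iteration 2: edges from {lint} -> (fetch, k=2), (merge, k=2), (release, k=2).
Iteration 3: edges from {fetch,merge,release} -> (merge, k=3), (sign, k=3). [UNION drops 1 duplicate row(s)]
Iteration 4: edges from {merge,sign} -> (sign, k=4).
Iteration 5: no outgoing edges from {sign}; recursion stops.

2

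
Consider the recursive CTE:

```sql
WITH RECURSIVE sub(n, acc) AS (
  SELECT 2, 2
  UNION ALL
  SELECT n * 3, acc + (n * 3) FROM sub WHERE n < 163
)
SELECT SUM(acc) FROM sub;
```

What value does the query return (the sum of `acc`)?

Base: n=2, acc=2.
Iteration 1: 2 < 163 holds -> n = 2 * 3 = 6, acc = 2 + 6 = 8.
Iteration 2: 6 < 163 holds -> n = 6 * 3 = 18, acc = 8 + 18 = 26.
Iteration 3: 18 < 163 holds -> n = 18 * 3 = 54, acc = 26 + 54 = 80.
Iteration 4: 54 < 163 holds -> n = 54 * 3 = 162, acc = 80 + 162 = 242.
Iteration 5: 162 < 163 holds -> n = 162 * 3 = 486, acc = 242 + 486 = 728.
Iteration 6: 486 < 163 fails; recursion stops.
SUM(acc) = 2 + 8 + 26 + 80 + 242 + 728 = 1086.

1086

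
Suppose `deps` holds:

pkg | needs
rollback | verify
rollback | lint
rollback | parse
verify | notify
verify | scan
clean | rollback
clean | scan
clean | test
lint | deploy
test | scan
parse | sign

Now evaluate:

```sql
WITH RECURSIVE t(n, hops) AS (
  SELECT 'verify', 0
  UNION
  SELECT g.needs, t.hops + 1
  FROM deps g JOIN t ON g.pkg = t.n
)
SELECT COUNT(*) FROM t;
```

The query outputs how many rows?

3

Base: (verify, hops=0).
Iteration 1: edges from {verify} -> (notify, hops=1), (scan, hops=1).
Iteration 2: no outgoing edges from {notify,scan}; recursion stops.
Total rows emitted: 3.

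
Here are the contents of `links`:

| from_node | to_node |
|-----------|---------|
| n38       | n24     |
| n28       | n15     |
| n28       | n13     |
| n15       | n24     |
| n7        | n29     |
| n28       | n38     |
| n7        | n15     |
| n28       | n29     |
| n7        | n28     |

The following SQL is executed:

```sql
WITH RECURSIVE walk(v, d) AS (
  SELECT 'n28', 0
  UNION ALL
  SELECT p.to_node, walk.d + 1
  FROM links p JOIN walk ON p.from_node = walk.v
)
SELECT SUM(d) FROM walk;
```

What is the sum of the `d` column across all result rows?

Base: (n28, d=0).
Iteration 1: edges from {n28} -> (n13, d=1), (n15, d=1), (n29, d=1), (n38, d=1).
Iteration 2: edges from {n13,n15,n29,n38} -> (n24, d=2) x2. [UNION ALL keeps all 2 new rows, including repeats]
Iteration 3: no outgoing edges from {n24}; recursion stops.
SUM(d) = 0 + 1 + 1 + 1 + 1 + 2 + 2 = 8.

8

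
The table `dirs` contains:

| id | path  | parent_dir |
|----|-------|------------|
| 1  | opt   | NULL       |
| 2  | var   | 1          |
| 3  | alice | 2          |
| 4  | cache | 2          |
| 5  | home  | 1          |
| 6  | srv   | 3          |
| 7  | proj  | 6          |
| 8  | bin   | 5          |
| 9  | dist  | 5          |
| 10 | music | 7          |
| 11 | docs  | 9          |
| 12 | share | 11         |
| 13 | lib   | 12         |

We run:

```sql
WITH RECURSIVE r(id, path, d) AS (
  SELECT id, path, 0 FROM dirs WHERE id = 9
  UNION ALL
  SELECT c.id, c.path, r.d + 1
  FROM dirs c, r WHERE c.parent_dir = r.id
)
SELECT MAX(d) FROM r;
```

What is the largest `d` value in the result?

Base: id=9 (dist) at d 0.
Iteration 1: rows with parent_dir in {9} -> docs (id 11, d 1).
Iteration 2: rows with parent_dir in {11} -> share (id 12, d 2).
Iteration 3: rows with parent_dir in {12} -> lib (id 13, d 3).
Iteration 4: no rows with parent_dir in {13}; recursion stops.
d values: 0, 1, 2, 3; the maximum is 3.

3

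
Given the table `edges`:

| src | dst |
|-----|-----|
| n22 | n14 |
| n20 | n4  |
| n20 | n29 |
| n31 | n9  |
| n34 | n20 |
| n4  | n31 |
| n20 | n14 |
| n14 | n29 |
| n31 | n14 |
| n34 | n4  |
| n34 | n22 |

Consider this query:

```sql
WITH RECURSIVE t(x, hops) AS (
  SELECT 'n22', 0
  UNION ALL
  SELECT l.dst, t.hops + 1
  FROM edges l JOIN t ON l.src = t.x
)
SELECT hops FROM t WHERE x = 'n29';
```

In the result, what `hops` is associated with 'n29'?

2

Base: (n22, hops=0).
Iteration 1: edges from {n22} -> (n14, hops=1).
Iteration 2: edges from {n14} -> (n29, hops=2).
Iteration 3: no outgoing edges from {n29}; recursion stops.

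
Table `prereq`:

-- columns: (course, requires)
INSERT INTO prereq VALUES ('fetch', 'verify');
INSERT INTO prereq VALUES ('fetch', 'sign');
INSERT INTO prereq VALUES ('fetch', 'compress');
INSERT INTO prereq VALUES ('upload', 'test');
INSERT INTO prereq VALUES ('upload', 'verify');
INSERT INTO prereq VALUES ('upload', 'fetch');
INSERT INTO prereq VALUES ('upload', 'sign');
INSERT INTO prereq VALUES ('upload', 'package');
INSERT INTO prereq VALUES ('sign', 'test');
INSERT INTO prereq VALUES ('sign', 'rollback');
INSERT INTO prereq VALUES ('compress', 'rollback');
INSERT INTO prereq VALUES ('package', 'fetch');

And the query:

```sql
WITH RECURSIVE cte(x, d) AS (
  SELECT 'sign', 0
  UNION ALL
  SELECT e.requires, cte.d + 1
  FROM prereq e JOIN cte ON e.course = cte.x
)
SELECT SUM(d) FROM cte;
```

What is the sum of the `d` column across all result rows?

2

Base: (sign, d=0).
Iteration 1: edges from {sign} -> (rollback, d=1), (test, d=1).
Iteration 2: no outgoing edges from {rollback,test}; recursion stops.
SUM(d) = 0 + 1 + 1 = 2.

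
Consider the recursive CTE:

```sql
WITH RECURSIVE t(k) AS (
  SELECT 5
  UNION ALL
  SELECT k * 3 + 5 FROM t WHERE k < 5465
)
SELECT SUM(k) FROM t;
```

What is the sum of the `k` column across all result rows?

8180

Base: k=5.
Iteration 1: 5 < 5465 holds -> k = 5 * 3 + 5 = 20.
Iteration 2: 20 < 5465 holds -> k = 20 * 3 + 5 = 65.
Iteration 3: 65 < 5465 holds -> k = 65 * 3 + 5 = 200.
Iteration 4: 200 < 5465 holds -> k = 200 * 3 + 5 = 605.
Iteration 5: 605 < 5465 holds -> k = 605 * 3 + 5 = 1820.
Iteration 6: 1820 < 5465 holds -> k = 1820 * 3 + 5 = 5465.
Iteration 7: 5465 < 5465 fails; recursion stops.
SUM(k) = 5 + 20 + 65 + 200 + 605 + 1820 + 5465 = 8180.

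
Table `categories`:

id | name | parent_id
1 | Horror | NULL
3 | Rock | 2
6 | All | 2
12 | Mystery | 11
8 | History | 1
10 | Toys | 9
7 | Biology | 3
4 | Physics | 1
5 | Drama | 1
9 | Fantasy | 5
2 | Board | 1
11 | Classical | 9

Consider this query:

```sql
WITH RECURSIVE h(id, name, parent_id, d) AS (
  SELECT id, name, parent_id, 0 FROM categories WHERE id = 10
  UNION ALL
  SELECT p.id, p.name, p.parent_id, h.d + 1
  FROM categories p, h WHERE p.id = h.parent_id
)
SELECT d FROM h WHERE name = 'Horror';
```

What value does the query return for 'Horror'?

3

Base: id=10 (Toys), parent_id=9, d 0.
Iteration 1: join on id=9 -> Fantasy (id 9, parent_id=5, d 1).
Iteration 2: join on id=5 -> Drama (id 5, parent_id=1, d 2).
Iteration 3: join on id=1 -> Horror (id 1, parent_id=NULL, d 3).
Iteration 4: parent_id is NULL; no match; recursion stops.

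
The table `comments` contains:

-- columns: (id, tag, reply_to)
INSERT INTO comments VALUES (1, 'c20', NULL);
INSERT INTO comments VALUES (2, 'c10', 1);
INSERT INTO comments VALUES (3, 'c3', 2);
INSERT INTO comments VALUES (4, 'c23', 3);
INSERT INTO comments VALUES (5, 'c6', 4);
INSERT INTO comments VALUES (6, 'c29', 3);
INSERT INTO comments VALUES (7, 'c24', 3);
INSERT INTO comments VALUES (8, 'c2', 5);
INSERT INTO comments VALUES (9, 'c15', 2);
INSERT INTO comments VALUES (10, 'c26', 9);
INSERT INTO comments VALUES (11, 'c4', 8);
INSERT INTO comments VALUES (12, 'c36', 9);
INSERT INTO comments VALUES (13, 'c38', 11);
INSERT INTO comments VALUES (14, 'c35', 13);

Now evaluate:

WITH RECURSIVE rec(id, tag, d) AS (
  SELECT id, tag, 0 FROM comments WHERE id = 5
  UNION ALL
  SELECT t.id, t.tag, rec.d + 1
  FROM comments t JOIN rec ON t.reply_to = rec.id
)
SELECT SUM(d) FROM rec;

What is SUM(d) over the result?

Base: id=5 (c6) at d 0.
Iteration 1: rows with reply_to in {5} -> c2 (id 8, d 1).
Iteration 2: rows with reply_to in {8} -> c4 (id 11, d 2).
Iteration 3: rows with reply_to in {11} -> c38 (id 13, d 3).
Iteration 4: rows with reply_to in {13} -> c35 (id 14, d 4).
Iteration 5: no rows with reply_to in {14}; recursion stops.
SUM(d) = 0 + 1 + 2 + 3 + 4 = 10.

10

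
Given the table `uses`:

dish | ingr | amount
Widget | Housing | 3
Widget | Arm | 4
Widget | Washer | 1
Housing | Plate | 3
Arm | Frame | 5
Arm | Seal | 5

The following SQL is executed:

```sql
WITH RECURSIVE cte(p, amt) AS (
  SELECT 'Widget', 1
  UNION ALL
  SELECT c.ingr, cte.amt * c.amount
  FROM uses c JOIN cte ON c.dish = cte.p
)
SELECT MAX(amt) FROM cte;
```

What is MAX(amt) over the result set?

20

Base: (Widget, amt=1).
Iteration 1: components of {Widget} -> Arm = 1*4 = 4, Housing = 1*3 = 3, Washer = 1*1 = 1.
Iteration 2: components of {Arm,Housing,Washer} -> Frame = 4*5 = 20, Plate = 3*3 = 9, Seal = 4*5 = 20.
Iteration 3: no further components; recursion stops.
amt values: 1, 3, 4, 1, 9, 20, 20; the maximum is 20.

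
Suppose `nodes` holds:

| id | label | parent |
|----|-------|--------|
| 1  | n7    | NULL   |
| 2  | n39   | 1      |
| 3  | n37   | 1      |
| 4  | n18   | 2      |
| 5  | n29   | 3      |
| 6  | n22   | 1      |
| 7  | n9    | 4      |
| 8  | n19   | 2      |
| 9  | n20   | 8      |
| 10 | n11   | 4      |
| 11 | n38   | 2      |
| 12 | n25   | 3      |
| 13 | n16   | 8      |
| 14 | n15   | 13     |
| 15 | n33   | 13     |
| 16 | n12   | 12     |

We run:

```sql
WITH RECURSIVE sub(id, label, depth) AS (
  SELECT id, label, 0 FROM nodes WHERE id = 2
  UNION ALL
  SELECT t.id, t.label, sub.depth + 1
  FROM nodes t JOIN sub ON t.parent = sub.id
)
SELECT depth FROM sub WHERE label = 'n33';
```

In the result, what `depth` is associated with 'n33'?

Base: id=2 (n39) at depth 0.
Iteration 1: rows with parent in {2} -> n18 (id 4, depth 1), n19 (id 8, depth 1), n38 (id 11, depth 1).
Iteration 2: rows with parent in {4,8,11} -> n9 (id 7, depth 2), n20 (id 9, depth 2), n11 (id 10, depth 2), n16 (id 13, depth 2).
Iteration 3: rows with parent in {7,9,10,13} -> n15 (id 14, depth 3), n33 (id 15, depth 3).
Iteration 4: no rows with parent in {14,15}; recursion stops.

3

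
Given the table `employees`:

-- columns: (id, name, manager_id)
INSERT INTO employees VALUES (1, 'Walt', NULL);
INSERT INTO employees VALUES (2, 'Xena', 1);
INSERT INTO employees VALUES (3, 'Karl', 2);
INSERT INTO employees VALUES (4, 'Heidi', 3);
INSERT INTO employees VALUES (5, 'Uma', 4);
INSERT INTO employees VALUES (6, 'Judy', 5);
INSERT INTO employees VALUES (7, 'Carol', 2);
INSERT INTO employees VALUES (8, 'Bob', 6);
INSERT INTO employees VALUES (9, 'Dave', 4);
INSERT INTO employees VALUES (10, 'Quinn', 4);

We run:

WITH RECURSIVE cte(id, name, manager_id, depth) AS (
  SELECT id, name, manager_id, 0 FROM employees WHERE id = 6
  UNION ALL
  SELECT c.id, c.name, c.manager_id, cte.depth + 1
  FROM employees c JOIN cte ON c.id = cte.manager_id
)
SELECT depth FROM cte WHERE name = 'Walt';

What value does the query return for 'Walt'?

Base: id=6 (Judy), manager_id=5, depth 0.
Iteration 1: join on id=5 -> Uma (id 5, manager_id=4, depth 1).
Iteration 2: join on id=4 -> Heidi (id 4, manager_id=3, depth 2).
Iteration 3: join on id=3 -> Karl (id 3, manager_id=2, depth 3).
Iteration 4: join on id=2 -> Xena (id 2, manager_id=1, depth 4).
Iteration 5: join on id=1 -> Walt (id 1, manager_id=NULL, depth 5).
Iteration 6: manager_id is NULL; no match; recursion stops.

5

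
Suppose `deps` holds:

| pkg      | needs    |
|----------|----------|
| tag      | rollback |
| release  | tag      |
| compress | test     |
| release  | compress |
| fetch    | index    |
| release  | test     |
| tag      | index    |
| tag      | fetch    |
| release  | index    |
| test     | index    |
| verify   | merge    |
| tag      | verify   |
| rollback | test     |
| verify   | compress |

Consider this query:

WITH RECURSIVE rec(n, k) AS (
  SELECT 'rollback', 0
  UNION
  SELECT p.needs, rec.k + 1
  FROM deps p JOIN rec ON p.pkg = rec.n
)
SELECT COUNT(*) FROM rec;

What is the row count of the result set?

3

Base: (rollback, k=0).
Iteration 1: edges from {rollback} -> (test, k=1).
Iteration 2: edges from {test} -> (index, k=2).
Iteration 3: no outgoing edges from {index}; recursion stops.
Total rows emitted: 3.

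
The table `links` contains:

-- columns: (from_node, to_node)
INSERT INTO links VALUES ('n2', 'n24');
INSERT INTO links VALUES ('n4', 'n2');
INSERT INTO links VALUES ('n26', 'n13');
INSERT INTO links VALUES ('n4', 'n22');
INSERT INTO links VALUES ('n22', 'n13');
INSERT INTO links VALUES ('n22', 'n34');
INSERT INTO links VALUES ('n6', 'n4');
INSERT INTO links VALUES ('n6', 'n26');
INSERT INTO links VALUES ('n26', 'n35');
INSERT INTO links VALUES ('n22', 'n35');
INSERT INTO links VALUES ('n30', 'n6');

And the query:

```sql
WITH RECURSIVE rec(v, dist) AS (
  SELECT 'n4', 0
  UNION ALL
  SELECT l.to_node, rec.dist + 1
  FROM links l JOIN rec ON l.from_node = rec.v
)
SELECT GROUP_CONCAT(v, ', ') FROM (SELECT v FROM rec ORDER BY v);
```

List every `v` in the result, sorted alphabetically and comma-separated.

Base: (n4, dist=0).
Iteration 1: edges from {n4} -> (n2, dist=1), (n22, dist=1).
Iteration 2: edges from {n2,n22} -> (n13, dist=2), (n24, dist=2), (n34, dist=2), (n35, dist=2).
Iteration 3: no outgoing edges from {n13,n24,n34,n35}; recursion stops.

n13, n2, n22, n24, n34, n35, n4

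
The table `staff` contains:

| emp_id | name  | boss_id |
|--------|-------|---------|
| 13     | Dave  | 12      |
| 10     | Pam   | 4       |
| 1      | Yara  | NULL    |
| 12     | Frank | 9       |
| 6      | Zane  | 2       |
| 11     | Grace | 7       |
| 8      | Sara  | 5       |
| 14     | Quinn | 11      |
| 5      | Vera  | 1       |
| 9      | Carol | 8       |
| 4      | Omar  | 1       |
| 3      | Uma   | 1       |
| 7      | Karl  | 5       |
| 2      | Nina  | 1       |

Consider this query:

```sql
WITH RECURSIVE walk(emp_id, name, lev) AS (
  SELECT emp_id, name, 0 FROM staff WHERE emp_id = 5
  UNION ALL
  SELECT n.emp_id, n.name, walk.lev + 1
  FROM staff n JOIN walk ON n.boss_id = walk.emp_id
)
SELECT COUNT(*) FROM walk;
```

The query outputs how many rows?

Base: emp_id=5 (Vera) at lev 0.
Iteration 1: rows with boss_id in {5} -> Karl (id 7, lev 1), Sara (id 8, lev 1).
Iteration 2: rows with boss_id in {7,8} -> Carol (id 9, lev 2), Grace (id 11, lev 2).
Iteration 3: rows with boss_id in {9,11} -> Frank (id 12, lev 3), Quinn (id 14, lev 3).
Iteration 4: rows with boss_id in {12,14} -> Dave (id 13, lev 4).
Iteration 5: no rows with boss_id in {13}; recursion stops.
Total rows emitted: 8.

8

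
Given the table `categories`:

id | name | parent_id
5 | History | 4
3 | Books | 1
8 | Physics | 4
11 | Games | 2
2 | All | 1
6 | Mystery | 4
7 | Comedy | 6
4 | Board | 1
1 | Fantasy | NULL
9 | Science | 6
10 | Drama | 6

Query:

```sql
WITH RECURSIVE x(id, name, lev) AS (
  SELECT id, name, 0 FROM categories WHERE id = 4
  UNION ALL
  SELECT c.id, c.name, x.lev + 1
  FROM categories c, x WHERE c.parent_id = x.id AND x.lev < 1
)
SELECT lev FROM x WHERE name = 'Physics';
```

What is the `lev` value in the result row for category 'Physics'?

1

Base: id=4 (Board) at lev 0.
Iteration 1: rows with parent_id in {4} -> History (id 5, lev 1), Mystery (id 6, lev 1), Physics (id 8, lev 1).
Iteration 2: lev < 1 fails for all current rows; recursion stops.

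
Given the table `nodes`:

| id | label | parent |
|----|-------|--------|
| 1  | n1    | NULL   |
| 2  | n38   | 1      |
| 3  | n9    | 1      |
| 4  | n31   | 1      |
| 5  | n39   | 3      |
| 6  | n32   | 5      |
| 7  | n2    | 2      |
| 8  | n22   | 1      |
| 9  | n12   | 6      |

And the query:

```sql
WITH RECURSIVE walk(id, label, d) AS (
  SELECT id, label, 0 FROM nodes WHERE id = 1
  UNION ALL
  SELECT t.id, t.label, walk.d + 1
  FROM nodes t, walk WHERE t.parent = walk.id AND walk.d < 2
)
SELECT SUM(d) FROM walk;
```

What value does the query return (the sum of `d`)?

Base: id=1 (n1) at d 0.
Iteration 1: rows with parent in {1} -> n38 (id 2, d 1), n9 (id 3, d 1), n31 (id 4, d 1), n22 (id 8, d 1).
Iteration 2: rows with parent in {2,3,4,8} -> n39 (id 5, d 2), n2 (id 7, d 2).
Iteration 3: d < 2 fails for all current rows; recursion stops.
SUM(d) = 0 + 1 + 1 + 1 + 1 + 2 + 2 = 8.

8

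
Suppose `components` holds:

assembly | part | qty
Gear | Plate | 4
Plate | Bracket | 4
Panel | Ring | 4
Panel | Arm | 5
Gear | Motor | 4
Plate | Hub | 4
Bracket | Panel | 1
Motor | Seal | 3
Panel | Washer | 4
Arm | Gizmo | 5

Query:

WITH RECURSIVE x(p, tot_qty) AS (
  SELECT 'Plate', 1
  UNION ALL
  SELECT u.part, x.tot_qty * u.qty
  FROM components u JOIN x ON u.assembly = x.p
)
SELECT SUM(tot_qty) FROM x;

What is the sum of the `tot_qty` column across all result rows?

Base: (Plate, tot_qty=1).
Iteration 1: components of {Plate} -> Bracket = 1*4 = 4, Hub = 1*4 = 4.
Iteration 2: components of {Bracket,Hub} -> Panel = 4*1 = 4.
Iteration 3: components of {Panel} -> Arm = 4*5 = 20, Ring = 4*4 = 16, Washer = 4*4 = 16.
Iteration 4: components of {Arm,Ring,Washer} -> Gizmo = 20*5 = 100.
Iteration 5: no further components; recursion stops.
SUM(tot_qty) = 1 + 4 + 4 + 4 + 20 + 16 + 16 + 100 = 165.

165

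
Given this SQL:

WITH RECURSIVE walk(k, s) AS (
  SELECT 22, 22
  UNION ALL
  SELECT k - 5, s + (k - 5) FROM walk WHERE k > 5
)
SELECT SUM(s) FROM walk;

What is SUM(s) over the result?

Base: k=22, s=22.
Iteration 1: 22 > 5 holds -> k = 22 - 5 = 17, s = 22 + 17 = 39.
Iteration 2: 17 > 5 holds -> k = 17 - 5 = 12, s = 39 + 12 = 51.
Iteration 3: 12 > 5 holds -> k = 12 - 5 = 7, s = 51 + 7 = 58.
Iteration 4: 7 > 5 holds -> k = 7 - 5 = 2, s = 58 + 2 = 60.
Iteration 5: 2 > 5 fails; recursion stops.
SUM(s) = 22 + 39 + 51 + 58 + 60 = 230.

230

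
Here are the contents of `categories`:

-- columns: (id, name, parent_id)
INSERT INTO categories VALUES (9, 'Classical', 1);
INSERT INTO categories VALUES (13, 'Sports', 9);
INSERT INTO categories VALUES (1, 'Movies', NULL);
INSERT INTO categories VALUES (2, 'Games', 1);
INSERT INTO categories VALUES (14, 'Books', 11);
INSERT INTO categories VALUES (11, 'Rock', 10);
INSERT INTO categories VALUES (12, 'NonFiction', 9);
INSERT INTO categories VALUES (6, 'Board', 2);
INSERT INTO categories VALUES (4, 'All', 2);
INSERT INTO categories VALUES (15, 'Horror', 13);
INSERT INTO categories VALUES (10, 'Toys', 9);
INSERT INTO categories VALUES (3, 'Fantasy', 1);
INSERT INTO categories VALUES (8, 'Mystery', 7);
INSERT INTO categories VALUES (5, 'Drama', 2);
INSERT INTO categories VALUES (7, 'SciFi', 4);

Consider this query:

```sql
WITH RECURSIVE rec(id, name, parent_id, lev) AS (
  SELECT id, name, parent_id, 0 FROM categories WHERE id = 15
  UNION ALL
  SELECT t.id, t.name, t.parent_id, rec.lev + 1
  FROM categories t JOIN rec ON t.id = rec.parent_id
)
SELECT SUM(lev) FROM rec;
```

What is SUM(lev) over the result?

6

Base: id=15 (Horror), parent_id=13, lev 0.
Iteration 1: join on id=13 -> Sports (id 13, parent_id=9, lev 1).
Iteration 2: join on id=9 -> Classical (id 9, parent_id=1, lev 2).
Iteration 3: join on id=1 -> Movies (id 1, parent_id=NULL, lev 3).
Iteration 4: parent_id is NULL; no match; recursion stops.
SUM(lev) = 0 + 1 + 2 + 3 = 6.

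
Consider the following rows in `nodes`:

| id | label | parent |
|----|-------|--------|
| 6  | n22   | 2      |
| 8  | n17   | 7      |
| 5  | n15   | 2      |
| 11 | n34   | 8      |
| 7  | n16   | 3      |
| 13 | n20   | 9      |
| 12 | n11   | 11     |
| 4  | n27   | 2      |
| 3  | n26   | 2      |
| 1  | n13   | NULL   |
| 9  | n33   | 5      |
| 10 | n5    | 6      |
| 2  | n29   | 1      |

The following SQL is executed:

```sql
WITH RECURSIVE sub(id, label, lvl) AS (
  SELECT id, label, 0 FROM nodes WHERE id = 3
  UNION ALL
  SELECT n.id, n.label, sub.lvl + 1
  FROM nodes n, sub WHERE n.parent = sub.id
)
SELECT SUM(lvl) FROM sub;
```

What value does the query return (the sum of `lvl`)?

Base: id=3 (n26) at lvl 0.
Iteration 1: rows with parent in {3} -> n16 (id 7, lvl 1).
Iteration 2: rows with parent in {7} -> n17 (id 8, lvl 2).
Iteration 3: rows with parent in {8} -> n34 (id 11, lvl 3).
Iteration 4: rows with parent in {11} -> n11 (id 12, lvl 4).
Iteration 5: no rows with parent in {12}; recursion stops.
SUM(lvl) = 0 + 1 + 2 + 3 + 4 = 10.

10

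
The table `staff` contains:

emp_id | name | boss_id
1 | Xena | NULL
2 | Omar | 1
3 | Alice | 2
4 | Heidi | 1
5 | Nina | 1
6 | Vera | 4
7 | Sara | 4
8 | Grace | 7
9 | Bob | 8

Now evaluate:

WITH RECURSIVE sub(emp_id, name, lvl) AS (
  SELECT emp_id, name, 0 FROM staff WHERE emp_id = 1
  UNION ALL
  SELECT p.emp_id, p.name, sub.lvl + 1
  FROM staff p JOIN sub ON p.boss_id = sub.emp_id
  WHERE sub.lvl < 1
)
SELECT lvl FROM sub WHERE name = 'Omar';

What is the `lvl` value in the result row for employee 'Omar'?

Base: emp_id=1 (Xena) at lvl 0.
Iteration 1: rows with boss_id in {1} -> Omar (id 2, lvl 1), Heidi (id 4, lvl 1), Nina (id 5, lvl 1).
Iteration 2: lvl < 1 fails for all current rows; recursion stops.

1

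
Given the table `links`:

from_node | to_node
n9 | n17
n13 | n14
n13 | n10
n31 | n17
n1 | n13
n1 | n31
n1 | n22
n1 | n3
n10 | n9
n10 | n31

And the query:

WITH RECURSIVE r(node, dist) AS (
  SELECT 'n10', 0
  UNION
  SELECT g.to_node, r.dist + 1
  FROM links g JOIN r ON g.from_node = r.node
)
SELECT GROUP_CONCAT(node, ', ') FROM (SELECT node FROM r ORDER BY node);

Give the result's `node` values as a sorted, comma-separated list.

Base: (n10, dist=0).
Iteration 1: edges from {n10} -> (n31, dist=1), (n9, dist=1).
Iteration 2: edges from {n31,n9} -> (n17, dist=2). [UNION drops 1 duplicate row(s)]
Iteration 3: no outgoing edges from {n17}; recursion stops.

n10, n17, n31, n9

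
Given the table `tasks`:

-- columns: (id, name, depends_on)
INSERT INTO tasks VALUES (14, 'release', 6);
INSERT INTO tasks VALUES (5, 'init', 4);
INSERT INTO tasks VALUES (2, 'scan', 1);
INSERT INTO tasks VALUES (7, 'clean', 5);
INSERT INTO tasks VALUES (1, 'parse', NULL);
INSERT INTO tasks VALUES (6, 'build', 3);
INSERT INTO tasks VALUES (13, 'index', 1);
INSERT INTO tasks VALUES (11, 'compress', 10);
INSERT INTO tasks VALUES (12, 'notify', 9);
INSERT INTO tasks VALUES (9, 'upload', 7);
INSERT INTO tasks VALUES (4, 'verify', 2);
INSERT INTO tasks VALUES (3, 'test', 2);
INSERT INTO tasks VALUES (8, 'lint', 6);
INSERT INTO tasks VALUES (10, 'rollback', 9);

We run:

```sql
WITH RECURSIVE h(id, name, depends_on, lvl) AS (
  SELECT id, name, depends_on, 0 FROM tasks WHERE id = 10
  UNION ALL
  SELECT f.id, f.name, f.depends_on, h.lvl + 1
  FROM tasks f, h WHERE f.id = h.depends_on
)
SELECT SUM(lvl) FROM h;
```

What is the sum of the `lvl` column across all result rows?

Base: id=10 (rollback), depends_on=9, lvl 0.
Iteration 1: join on id=9 -> upload (id 9, depends_on=7, lvl 1).
Iteration 2: join on id=7 -> clean (id 7, depends_on=5, lvl 2).
Iteration 3: join on id=5 -> init (id 5, depends_on=4, lvl 3).
Iteration 4: join on id=4 -> verify (id 4, depends_on=2, lvl 4).
Iteration 5: join on id=2 -> scan (id 2, depends_on=1, lvl 5).
Iteration 6: join on id=1 -> parse (id 1, depends_on=NULL, lvl 6).
Iteration 7: depends_on is NULL; no match; recursion stops.
SUM(lvl) = 0 + 1 + 2 + 3 + 4 + 5 + 6 = 21.

21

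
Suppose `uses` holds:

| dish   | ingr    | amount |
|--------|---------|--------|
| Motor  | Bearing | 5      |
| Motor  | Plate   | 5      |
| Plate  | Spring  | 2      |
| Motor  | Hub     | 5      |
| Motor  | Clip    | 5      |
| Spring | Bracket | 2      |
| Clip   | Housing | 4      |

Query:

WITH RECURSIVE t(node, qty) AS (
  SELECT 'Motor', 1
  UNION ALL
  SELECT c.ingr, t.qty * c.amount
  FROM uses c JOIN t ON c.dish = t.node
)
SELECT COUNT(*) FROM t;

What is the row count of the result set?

Base: (Motor, qty=1).
Iteration 1: components of {Motor} -> Bearing = 1*5 = 5, Clip = 1*5 = 5, Hub = 1*5 = 5, Plate = 1*5 = 5.
Iteration 2: components of {Bearing,Clip,Hub,Plate} -> Housing = 5*4 = 20, Spring = 5*2 = 10.
Iteration 3: components of {Housing,Spring} -> Bracket = 10*2 = 20.
Iteration 4: no further components; recursion stops.
Total rows emitted: 8.

8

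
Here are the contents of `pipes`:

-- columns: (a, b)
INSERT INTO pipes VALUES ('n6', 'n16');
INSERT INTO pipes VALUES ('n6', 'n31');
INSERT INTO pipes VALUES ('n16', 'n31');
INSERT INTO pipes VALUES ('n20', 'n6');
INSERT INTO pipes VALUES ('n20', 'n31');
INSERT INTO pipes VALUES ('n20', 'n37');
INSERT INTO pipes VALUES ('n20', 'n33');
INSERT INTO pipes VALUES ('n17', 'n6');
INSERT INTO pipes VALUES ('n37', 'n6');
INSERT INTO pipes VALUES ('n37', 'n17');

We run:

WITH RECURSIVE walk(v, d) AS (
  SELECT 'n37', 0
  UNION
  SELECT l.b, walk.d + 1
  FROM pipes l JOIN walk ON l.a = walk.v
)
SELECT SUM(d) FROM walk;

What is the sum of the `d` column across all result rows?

18

Base: (n37, d=0).
Iteration 1: edges from {n37} -> (n17, d=1), (n6, d=1).
Iteration 2: edges from {n17,n6} -> (n16, d=2), (n31, d=2), (n6, d=2).
Iteration 3: edges from {n16,n31,n6} -> (n16, d=3), (n31, d=3). [UNION drops 1 duplicate row(s)]
Iteration 4: edges from {n16,n31} -> (n31, d=4).
Iteration 5: no outgoing edges from {n31}; recursion stops.
SUM(d) = 0 + 1 + 1 + 2 + 2 + 2 + 3 + 3 + 4 = 18.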